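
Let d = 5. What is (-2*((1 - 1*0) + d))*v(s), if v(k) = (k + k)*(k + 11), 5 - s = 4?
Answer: -288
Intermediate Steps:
s = 1 (s = 5 - 1*4 = 5 - 4 = 1)
v(k) = 2*k*(11 + k) (v(k) = (2*k)*(11 + k) = 2*k*(11 + k))
(-2*((1 - 1*0) + d))*v(s) = (-2*((1 - 1*0) + 5))*(2*1*(11 + 1)) = (-2*((1 + 0) + 5))*(2*1*12) = -2*(1 + 5)*24 = -2*6*24 = -12*24 = -288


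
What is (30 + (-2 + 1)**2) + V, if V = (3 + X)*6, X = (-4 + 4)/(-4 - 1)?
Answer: 49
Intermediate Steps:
X = 0 (X = 0/(-5) = 0*(-1/5) = 0)
V = 18 (V = (3 + 0)*6 = 3*6 = 18)
(30 + (-2 + 1)**2) + V = (30 + (-2 + 1)**2) + 18 = (30 + (-1)**2) + 18 = (30 + 1) + 18 = 31 + 18 = 49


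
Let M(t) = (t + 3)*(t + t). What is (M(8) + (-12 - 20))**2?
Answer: 20736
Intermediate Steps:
M(t) = 2*t*(3 + t) (M(t) = (3 + t)*(2*t) = 2*t*(3 + t))
(M(8) + (-12 - 20))**2 = (2*8*(3 + 8) + (-12 - 20))**2 = (2*8*11 - 32)**2 = (176 - 32)**2 = 144**2 = 20736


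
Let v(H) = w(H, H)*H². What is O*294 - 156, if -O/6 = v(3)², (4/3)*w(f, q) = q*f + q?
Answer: -11573760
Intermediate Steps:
w(f, q) = 3*q/4 + 3*f*q/4 (w(f, q) = 3*(q*f + q)/4 = 3*(f*q + q)/4 = 3*(q + f*q)/4 = 3*q/4 + 3*f*q/4)
v(H) = 3*H³*(1 + H)/4 (v(H) = (3*H*(1 + H)/4)*H² = 3*H³*(1 + H)/4)
O = -39366 (O = -6*6561*(1 + 3)²/16 = -6*((¾)*27*4)² = -6*81² = -6*6561 = -39366)
O*294 - 156 = -39366*294 - 156 = -11573604 - 156 = -11573760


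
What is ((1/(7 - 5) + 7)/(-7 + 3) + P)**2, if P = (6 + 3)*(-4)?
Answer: 91809/64 ≈ 1434.5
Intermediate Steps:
P = -36 (P = 9*(-4) = -36)
((1/(7 - 5) + 7)/(-7 + 3) + P)**2 = ((1/(7 - 5) + 7)/(-7 + 3) - 36)**2 = ((1/2 + 7)/(-4) - 36)**2 = ((1/2 + 7)*(-1/4) - 36)**2 = ((15/2)*(-1/4) - 36)**2 = (-15/8 - 36)**2 = (-303/8)**2 = 91809/64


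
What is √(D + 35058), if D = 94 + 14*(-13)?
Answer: √34970 ≈ 187.00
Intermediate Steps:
D = -88 (D = 94 - 182 = -88)
√(D + 35058) = √(-88 + 35058) = √34970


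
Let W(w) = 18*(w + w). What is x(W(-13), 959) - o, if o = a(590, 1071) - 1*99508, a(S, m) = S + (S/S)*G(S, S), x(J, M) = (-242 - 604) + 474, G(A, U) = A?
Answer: 97956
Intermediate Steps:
W(w) = 36*w (W(w) = 18*(2*w) = 36*w)
x(J, M) = -372 (x(J, M) = -846 + 474 = -372)
a(S, m) = 2*S (a(S, m) = S + (S/S)*S = S + 1*S = S + S = 2*S)
o = -98328 (o = 2*590 - 1*99508 = 1180 - 99508 = -98328)
x(W(-13), 959) - o = -372 - 1*(-98328) = -372 + 98328 = 97956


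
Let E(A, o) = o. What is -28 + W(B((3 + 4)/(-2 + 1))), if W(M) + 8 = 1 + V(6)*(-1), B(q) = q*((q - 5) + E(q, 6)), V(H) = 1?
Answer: -36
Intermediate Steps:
B(q) = q*(1 + q) (B(q) = q*((q - 5) + 6) = q*((-5 + q) + 6) = q*(1 + q))
W(M) = -8 (W(M) = -8 + (1 + 1*(-1)) = -8 + (1 - 1) = -8 + 0 = -8)
-28 + W(B((3 + 4)/(-2 + 1))) = -28 - 8 = -36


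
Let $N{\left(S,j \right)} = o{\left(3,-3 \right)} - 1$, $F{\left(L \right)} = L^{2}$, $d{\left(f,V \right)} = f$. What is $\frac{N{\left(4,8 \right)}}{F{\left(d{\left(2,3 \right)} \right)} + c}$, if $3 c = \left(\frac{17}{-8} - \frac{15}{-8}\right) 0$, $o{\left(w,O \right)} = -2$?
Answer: $- \frac{3}{4} \approx -0.75$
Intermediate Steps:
$c = 0$ ($c = \frac{\left(\frac{17}{-8} - \frac{15}{-8}\right) 0}{3} = \frac{\left(17 \left(- \frac{1}{8}\right) - - \frac{15}{8}\right) 0}{3} = \frac{\left(- \frac{17}{8} + \frac{15}{8}\right) 0}{3} = \frac{\left(- \frac{1}{4}\right) 0}{3} = \frac{1}{3} \cdot 0 = 0$)
$N{\left(S,j \right)} = -3$ ($N{\left(S,j \right)} = -2 - 1 = -3$)
$\frac{N{\left(4,8 \right)}}{F{\left(d{\left(2,3 \right)} \right)} + c} = - \frac{3}{2^{2} + 0} = - \frac{3}{4 + 0} = - \frac{3}{4}$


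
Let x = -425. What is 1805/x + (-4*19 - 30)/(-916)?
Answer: -160833/38930 ≈ -4.1313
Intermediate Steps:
1805/x + (-4*19 - 30)/(-916) = 1805/(-425) + (-4*19 - 30)/(-916) = 1805*(-1/425) + (-76 - 30)*(-1/916) = -361/85 - 106*(-1/916) = -361/85 + 53/458 = -160833/38930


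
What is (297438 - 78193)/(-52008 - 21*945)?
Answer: -219245/71853 ≈ -3.0513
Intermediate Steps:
(297438 - 78193)/(-52008 - 21*945) = 219245/(-52008 - 19845) = 219245/(-71853) = 219245*(-1/71853) = -219245/71853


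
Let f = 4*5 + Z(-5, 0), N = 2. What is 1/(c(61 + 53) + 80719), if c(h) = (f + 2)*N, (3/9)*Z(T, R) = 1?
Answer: 1/80769 ≈ 1.2381e-5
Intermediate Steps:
Z(T, R) = 3 (Z(T, R) = 3*1 = 3)
f = 23 (f = 4*5 + 3 = 20 + 3 = 23)
c(h) = 50 (c(h) = (23 + 2)*2 = 25*2 = 50)
1/(c(61 + 53) + 80719) = 1/(50 + 80719) = 1/80769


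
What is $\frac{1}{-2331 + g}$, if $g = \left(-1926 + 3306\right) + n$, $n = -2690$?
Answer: $- \frac{1}{3641} \approx -0.00027465$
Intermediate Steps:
$g = -1310$ ($g = \left(-1926 + 3306\right) - 2690 = 1380 - 2690 = -1310$)
$\frac{1}{-2331 + g} = \frac{1}{-2331 - 1310} = \frac{1}{-3641} = - \frac{1}{3641}$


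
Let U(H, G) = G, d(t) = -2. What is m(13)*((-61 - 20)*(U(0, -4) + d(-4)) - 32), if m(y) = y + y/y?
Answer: 6356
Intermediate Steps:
m(y) = 1 + y (m(y) = y + 1 = 1 + y)
m(13)*((-61 - 20)*(U(0, -4) + d(-4)) - 32) = (1 + 13)*((-61 - 20)*(-4 - 2) - 32) = 14*(-81*(-6) - 32) = 14*(486 - 32) = 14*454 = 6356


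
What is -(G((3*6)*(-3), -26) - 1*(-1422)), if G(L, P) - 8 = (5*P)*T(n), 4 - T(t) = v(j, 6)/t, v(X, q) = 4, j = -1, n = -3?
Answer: -2210/3 ≈ -736.67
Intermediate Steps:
T(t) = 4 - 4/t
G(L, P) = 8 + 80*P/3 (G(L, P) = 8 + (5*P)*(4 - 4/(-3)) = 8 + (5*P)*(4 - 4*(-1/3)) = 8 + (5*P)*(4 + 4/3) = 8 + (5*P)*(16/3) = 8 + 80*P/3)
-(G((3*6)*(-3), -26) - 1*(-1422)) = -((8 + (80/3)*(-26)) - 1*(-1422)) = -((8 - 2080/3) + 1422) = -(-2056/3 + 1422) = -1*2210/3 = -2210/3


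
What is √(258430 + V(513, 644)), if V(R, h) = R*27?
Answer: √272281 ≈ 521.81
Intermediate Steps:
V(R, h) = 27*R
√(258430 + V(513, 644)) = √(258430 + 27*513) = √(258430 + 13851) = √272281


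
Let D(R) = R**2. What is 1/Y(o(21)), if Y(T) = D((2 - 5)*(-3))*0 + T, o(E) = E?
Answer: 1/21 ≈ 0.047619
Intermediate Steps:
Y(T) = T (Y(T) = ((2 - 5)*(-3))**2*0 + T = (-3*(-3))**2*0 + T = 9**2*0 + T = 81*0 + T = 0 + T = T)
1/Y(o(21)) = 1/21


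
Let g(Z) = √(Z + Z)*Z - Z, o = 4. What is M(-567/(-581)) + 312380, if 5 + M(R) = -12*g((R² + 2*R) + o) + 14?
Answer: 2152618577/6889 - 570756*√95126/571787 ≈ 3.1216e+5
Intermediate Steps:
g(Z) = -Z + √2*Z^(3/2) (g(Z) = √(2*Z)*Z - Z = (√2*√Z)*Z - Z = √2*Z^(3/2) - Z = -Z + √2*Z^(3/2))
M(R) = 57 + 12*R² + 24*R - 12*√2*(4 + R² + 2*R)^(3/2) (M(R) = -5 + (-12*(-((R² + 2*R) + 4) + √2*((R² + 2*R) + 4)^(3/2)) + 14) = -5 + (-12*(-(4 + R² + 2*R) + √2*(4 + R² + 2*R)^(3/2)) + 14) = -5 + (-12*((-4 - R² - 2*R) + √2*(4 + R² + 2*R)^(3/2)) + 14) = -5 + (-12*(-4 - R² - 2*R + √2*(4 + R² + 2*R)^(3/2)) + 14) = -5 + ((48 + 12*R² + 24*R - 12*√2*(4 + R² + 2*R)^(3/2)) + 14) = -5 + (62 + 12*R² + 24*R - 12*√2*(4 + R² + 2*R)^(3/2)) = 57 + 12*R² + 24*R - 12*√2*(4 + R² + 2*R)^(3/2))
M(-567/(-581)) + 312380 = (57 + 12*(-567/(-581))² + 24*(-567/(-581)) - 12*√2*(4 + (-567/(-581))² + 2*(-567/(-581)))^(3/2)) + 312380 = (57 + 12*(-567*(-1/581))² + 24*(-567*(-1/581)) - 12*√2*(4 + (-567*(-1/581))² + 2*(-567*(-1/581)))^(3/2)) + 312380 = (57 + 12*(81/83)² + 24*(81/83) - 12*√2*(4 + (81/83)² + 2*(81/83))^(3/2)) + 312380 = (57 + 12*(6561/6889) + 1944/83 - 12*√2*(4 + 6561/6889 + 162/83)^(3/2)) + 312380 = (57 + 78732/6889 + 1944/83 - 12*√2*(47563/6889)^(3/2)) + 312380 = (57 + 78732/6889 + 1944/83 - 12*√2*47563*√47563/571787) + 312380 = (57 + 78732/6889 + 1944/83 - 570756*√95126/571787) + 312380 = (632757/6889 - 570756*√95126/571787) + 312380 = 2152618577/6889 - 570756*√95126/571787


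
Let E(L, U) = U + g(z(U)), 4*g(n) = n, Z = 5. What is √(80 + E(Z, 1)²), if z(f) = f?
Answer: 3*√145/4 ≈ 9.0312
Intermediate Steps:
g(n) = n/4
E(L, U) = 5*U/4 (E(L, U) = U + U/4 = 5*U/4)
√(80 + E(Z, 1)²) = √(80 + ((5/4)*1)²) = √(80 + (5/4)²) = √(80 + 25/16) = √(1305/16) = 3*√145/4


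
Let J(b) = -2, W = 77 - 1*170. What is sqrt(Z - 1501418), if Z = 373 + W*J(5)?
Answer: I*sqrt(1500859) ≈ 1225.1*I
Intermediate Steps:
W = -93 (W = 77 - 170 = -93)
Z = 559 (Z = 373 - 93*(-2) = 373 + 186 = 559)
sqrt(Z - 1501418) = sqrt(559 - 1501418) = sqrt(-1500859) = I*sqrt(1500859)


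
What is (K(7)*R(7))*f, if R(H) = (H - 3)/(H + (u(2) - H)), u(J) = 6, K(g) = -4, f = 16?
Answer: -128/3 ≈ -42.667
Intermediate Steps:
R(H) = -½ + H/6 (R(H) = (H - 3)/(H + (6 - H)) = (-3 + H)/6 = (-3 + H)*(⅙) = -½ + H/6)
(K(7)*R(7))*f = -4*(-½ + (⅙)*7)*16 = -4*(-½ + 7/6)*16 = -4*⅔*16 = -8/3*16 = -128/3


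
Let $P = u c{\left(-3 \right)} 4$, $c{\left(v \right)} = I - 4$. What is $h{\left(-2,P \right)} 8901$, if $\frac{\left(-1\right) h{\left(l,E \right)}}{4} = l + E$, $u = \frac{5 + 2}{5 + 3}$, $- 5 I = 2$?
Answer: $\frac{3097548}{5} \approx 6.1951 \cdot 10^{5}$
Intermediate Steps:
$I = - \frac{2}{5}$ ($I = \left(- \frac{1}{5}\right) 2 = - \frac{2}{5} \approx -0.4$)
$c{\left(v \right)} = - \frac{22}{5}$ ($c{\left(v \right)} = - \frac{2}{5} - 4 = - \frac{22}{5}$)
$u = \frac{7}{8} \approx 0.875$
$P = - \frac{77}{5}$ ($P = \frac{7}{8} \left(- \frac{22}{5}\right) 4 = \left(- \frac{77}{20}\right) 4 = - \frac{77}{5} \approx -15.4$)
$h{\left(l,E \right)} = - 4 E - 4 l$ ($h{\left(l,E \right)} = - 4 \left(l + E\right) = - 4 \left(E + l\right) = - 4 E - 4 l$)
$h{\left(-2,P \right)} 8901 = \left(\left(-4\right) \left(- \frac{77}{5}\right) - -8\right) 8901 = \left(\frac{308}{5} + 8\right) 8901 = \frac{348}{5} \cdot 8901 = \frac{3097548}{5}$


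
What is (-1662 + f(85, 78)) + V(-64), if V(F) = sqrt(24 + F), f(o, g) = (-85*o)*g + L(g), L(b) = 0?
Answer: -565212 + 2*I*sqrt(10) ≈ -5.6521e+5 + 6.3246*I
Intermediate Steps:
f(o, g) = -85*g*o (f(o, g) = (-85*o)*g + 0 = -85*g*o + 0 = -85*g*o)
(-1662 + f(85, 78)) + V(-64) = (-1662 - 85*78*85) + sqrt(24 - 64) = (-1662 - 563550) + sqrt(-40) = -565212 + 2*I*sqrt(10)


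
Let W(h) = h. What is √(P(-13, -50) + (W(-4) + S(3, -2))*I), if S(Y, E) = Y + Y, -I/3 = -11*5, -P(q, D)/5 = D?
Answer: 2*√145 ≈ 24.083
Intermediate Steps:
P(q, D) = -5*D
I = 165 (I = -(-33)*5 = -3*(-55) = 165)
S(Y, E) = 2*Y
√(P(-13, -50) + (W(-4) + S(3, -2))*I) = √(-5*(-50) + (-4 + 2*3)*165) = √(250 + (-4 + 6)*165) = √(250 + 2*165) = √(250 + 330) = √580 = 2*√145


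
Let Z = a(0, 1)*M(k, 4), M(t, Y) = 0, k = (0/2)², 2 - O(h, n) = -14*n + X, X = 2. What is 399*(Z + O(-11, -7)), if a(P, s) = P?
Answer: -39102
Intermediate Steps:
O(h, n) = 14*n (O(h, n) = 2 - (-14*n + 2) = 2 - (2 - 14*n) = 2 + (-2 + 14*n) = 14*n)
k = 0 (k = (0*(½))² = 0² = 0)
Z = 0 (Z = 0*0 = 0)
399*(Z + O(-11, -7)) = 399*(0 + 14*(-7)) = 399*(0 - 98) = 399*(-98) = -39102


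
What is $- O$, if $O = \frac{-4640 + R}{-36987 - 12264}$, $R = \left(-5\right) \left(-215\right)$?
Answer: $- \frac{3565}{49251} \approx -0.072384$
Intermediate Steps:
$R = 1075$
$O = \frac{3565}{49251}$ ($O = \frac{-4640 + 1075}{-36987 - 12264} = - \frac{3565}{-49251} = \left(-3565\right) \left(- \frac{1}{49251}\right) = \frac{3565}{49251} \approx 0.072384$)
$- O = \left(-1\right) \frac{3565}{49251} = - \frac{3565}{49251}$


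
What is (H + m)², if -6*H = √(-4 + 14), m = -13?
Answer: (78 + √10)²/36 ≈ 182.98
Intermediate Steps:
H = -√10/6 (H = -√(-4 + 14)/6 = -√10/6 ≈ -0.52705)
(H + m)² = (-√10/6 - 13)² = (-13 - √10/6)²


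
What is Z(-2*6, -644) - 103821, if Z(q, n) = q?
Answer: -103833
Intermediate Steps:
Z(-2*6, -644) - 103821 = -2*6 - 103821 = -12 - 103821 = -103833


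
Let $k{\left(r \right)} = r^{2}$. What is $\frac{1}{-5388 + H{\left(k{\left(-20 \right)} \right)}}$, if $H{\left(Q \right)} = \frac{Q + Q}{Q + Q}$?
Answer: $- \frac{1}{5387} \approx -0.00018563$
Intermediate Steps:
$H{\left(Q \right)} = 1$ ($H{\left(Q \right)} = \frac{2 Q}{2 Q} = 2 Q \frac{1}{2 Q} = 1$)
$\frac{1}{-5388 + H{\left(k{\left(-20 \right)} \right)}} = \frac{1}{-5388 + 1} = \frac{1}{-5387} = - \frac{1}{5387}$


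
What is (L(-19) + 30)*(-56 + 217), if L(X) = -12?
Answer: 2898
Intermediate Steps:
(L(-19) + 30)*(-56 + 217) = (-12 + 30)*(-56 + 217) = 18*161 = 2898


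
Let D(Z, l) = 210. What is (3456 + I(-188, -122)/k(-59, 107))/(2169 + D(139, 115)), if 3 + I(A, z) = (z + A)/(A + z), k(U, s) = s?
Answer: 369790/254553 ≈ 1.4527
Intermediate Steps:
I(A, z) = -2 (I(A, z) = -3 + (z + A)/(A + z) = -3 + (A + z)/(A + z) = -3 + 1 = -2)
(3456 + I(-188, -122)/k(-59, 107))/(2169 + D(139, 115)) = (3456 - 2/107)/(2169 + 210) = (3456 - 2*1/107)/2379 = (3456 - 2/107)*(1/2379) = (369790/107)*(1/2379) = 369790/254553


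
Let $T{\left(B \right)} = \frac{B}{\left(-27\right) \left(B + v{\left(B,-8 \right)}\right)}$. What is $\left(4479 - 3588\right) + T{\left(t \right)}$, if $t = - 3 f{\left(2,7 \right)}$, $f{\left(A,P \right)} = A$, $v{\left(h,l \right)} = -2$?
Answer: $\frac{32075}{36} \approx 890.97$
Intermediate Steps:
$t = -6$ ($t = \left(-3\right) 2 = -6$)
$T{\left(B \right)} = \frac{B}{54 - 27 B}$ ($T{\left(B \right)} = \frac{B}{\left(-27\right) \left(B - 2\right)} = \frac{B}{\left(-27\right) \left(-2 + B\right)} = \frac{B}{54 - 27 B}$)
$\left(4479 - 3588\right) + T{\left(t \right)} = \left(4479 - 3588\right) - - \frac{6}{-54 + 27 \left(-6\right)} = \left(4479 - 3588\right) - - \frac{6}{-54 - 162} = 891 - - \frac{6}{-216} = 891 - \left(-6\right) \left(- \frac{1}{216}\right) = 891 - \frac{1}{36} = \frac{32075}{36}$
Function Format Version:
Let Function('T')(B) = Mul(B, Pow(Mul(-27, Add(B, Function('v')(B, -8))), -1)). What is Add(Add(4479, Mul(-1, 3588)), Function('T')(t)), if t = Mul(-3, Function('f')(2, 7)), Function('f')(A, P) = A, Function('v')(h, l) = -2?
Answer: Rational(32075, 36) ≈ 890.97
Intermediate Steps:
t = -6 (t = Mul(-3, 2) = -6)
Function('T')(B) = Mul(B, Pow(Add(54, Mul(-27, B)), -1)) (Function('T')(B) = Mul(B, Pow(Mul(-27, Add(B, -2)), -1)) = Mul(B, Pow(Mul(-27, Add(-2, B)), -1)) = Mul(B, Pow(Add(54, Mul(-27, B)), -1)))
Add(Add(4479, Mul(-1, 3588)), Function('T')(t)) = Add(Add(4479, Mul(-1, 3588)), Mul(-1, -6, Pow(Add(-54, Mul(27, -6)), -1))) = Add(Add(4479, -3588), Mul(-1, -6, Pow(Add(-54, -162), -1))) = Add(891, Mul(-1, -6, Pow(-216, -1))) = Add(891, Mul(-1, -6, Rational(-1, 216))) = Add(891, Rational(-1, 36)) = Rational(32075, 36)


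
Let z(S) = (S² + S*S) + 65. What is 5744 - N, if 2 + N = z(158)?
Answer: -44247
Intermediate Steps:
z(S) = 65 + 2*S² (z(S) = (S² + S²) + 65 = 2*S² + 65 = 65 + 2*S²)
N = 49991 (N = -2 + (65 + 2*158²) = -2 + (65 + 2*24964) = -2 + (65 + 49928) = -2 + 49993 = 49991)
5744 - N = 5744 - 1*49991 = 5744 - 49991 = -44247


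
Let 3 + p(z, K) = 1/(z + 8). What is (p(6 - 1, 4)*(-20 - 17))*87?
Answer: 122322/13 ≈ 9409.4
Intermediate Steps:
p(z, K) = -3 + 1/(8 + z) (p(z, K) = -3 + 1/(z + 8) = -3 + 1/(8 + z))
(p(6 - 1, 4)*(-20 - 17))*87 = (((-23 - 3*(6 - 1))/(8 + (6 - 1)))*(-20 - 17))*87 = (((-23 - 3*5)/(8 + 5))*(-37))*87 = (((-23 - 15)/13)*(-37))*87 = (((1/13)*(-38))*(-37))*87 = -38/13*(-37)*87 = (1406/13)*87 = 122322/13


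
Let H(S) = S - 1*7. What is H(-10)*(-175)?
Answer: 2975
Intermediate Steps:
H(S) = -7 + S (H(S) = S - 7 = -7 + S)
H(-10)*(-175) = (-7 - 10)*(-175) = -17*(-175) = 2975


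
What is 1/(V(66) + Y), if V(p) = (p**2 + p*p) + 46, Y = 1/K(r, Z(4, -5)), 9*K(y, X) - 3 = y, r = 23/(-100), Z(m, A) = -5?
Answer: 277/2426866 ≈ 0.00011414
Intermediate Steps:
r = -23/100 (r = 23*(-1/100) = -23/100 ≈ -0.23000)
K(y, X) = 1/3 + y/9
Y = 900/277 (Y = 1/(1/3 + (1/9)*(-23/100)) = 1/(1/3 - 23/900) = 1/(277/900) = 900/277 ≈ 3.2491)
V(p) = 46 + 2*p**2 (V(p) = (p**2 + p**2) + 46 = 2*p**2 + 46 = 46 + 2*p**2)
1/(V(66) + Y) = 1/((46 + 2*66**2) + 900/277) = 1/((46 + 2*4356) + 900/277) = 1/((46 + 8712) + 900/277) = 1/(8758 + 900/277) = 1/(2426866/277) = 277/2426866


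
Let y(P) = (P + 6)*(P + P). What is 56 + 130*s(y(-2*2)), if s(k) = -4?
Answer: -464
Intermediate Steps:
y(P) = 2*P*(6 + P) (y(P) = (6 + P)*(2*P) = 2*P*(6 + P))
56 + 130*s(y(-2*2)) = 56 + 130*(-4) = 56 - 520 = -464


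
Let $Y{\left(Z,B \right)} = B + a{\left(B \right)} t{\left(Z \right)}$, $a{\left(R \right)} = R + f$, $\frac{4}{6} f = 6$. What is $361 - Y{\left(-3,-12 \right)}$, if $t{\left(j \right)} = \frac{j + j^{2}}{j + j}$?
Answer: $370$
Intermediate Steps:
$f = 9$ ($f = \frac{3}{2} \cdot 6 = 9$)
$a{\left(R \right)} = 9 + R$ ($a{\left(R \right)} = R + 9 = 9 + R$)
$t{\left(j \right)} = \frac{j + j^{2}}{2 j}$
$Y{\left(Z,B \right)} = B + \left(\frac{1}{2} + \frac{Z}{2}\right) \left(9 + B\right)$ ($Y{\left(Z,B \right)} = B + \left(9 + B\right) \left(\frac{1}{2} + \frac{Z}{2}\right) = B + \left(\frac{1}{2} + \frac{Z}{2}\right) \left(9 + B\right)$)
$361 - Y{\left(-3,-12 \right)} = 361 - \left(-12 + \frac{\left(1 - 3\right) \left(9 - 12\right)}{2}\right) = 361 - \left(-12 + \frac{1}{2} \left(-2\right) \left(-3\right)\right) = 361 - \left(-12 + 3\right) = 361 - -9 = 361 + 9 = 370$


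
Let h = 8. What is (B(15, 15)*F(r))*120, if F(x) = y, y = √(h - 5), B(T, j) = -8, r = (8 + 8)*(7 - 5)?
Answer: -960*√3 ≈ -1662.8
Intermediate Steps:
r = 32 (r = 16*2 = 32)
y = √3 (y = √(8 - 5) = √3 ≈ 1.7320)
F(x) = √3
(B(15, 15)*F(r))*120 = -8*√3*120 = -960*√3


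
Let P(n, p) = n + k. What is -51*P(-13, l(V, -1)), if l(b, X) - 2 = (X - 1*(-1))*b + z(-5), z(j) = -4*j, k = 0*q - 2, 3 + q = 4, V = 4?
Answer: 765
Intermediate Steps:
q = 1 (q = -3 + 4 = 1)
k = -2 (k = 0*1 - 2 = 0 - 2 = -2)
l(b, X) = 22 + b*(1 + X) (l(b, X) = 2 + ((X - 1*(-1))*b - 4*(-5)) = 2 + ((X + 1)*b + 20) = 2 + ((1 + X)*b + 20) = 2 + (b*(1 + X) + 20) = 2 + (20 + b*(1 + X)) = 22 + b*(1 + X))
P(n, p) = -2 + n (P(n, p) = n - 2 = -2 + n)
-51*P(-13, l(V, -1)) = -51*(-2 - 13) = -51*(-15) = 765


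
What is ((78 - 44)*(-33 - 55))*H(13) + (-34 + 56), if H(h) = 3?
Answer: -8954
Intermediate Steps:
((78 - 44)*(-33 - 55))*H(13) + (-34 + 56) = ((78 - 44)*(-33 - 55))*3 + (-34 + 56) = (34*(-88))*3 + 22 = -2992*3 + 22 = -8976 + 22 = -8954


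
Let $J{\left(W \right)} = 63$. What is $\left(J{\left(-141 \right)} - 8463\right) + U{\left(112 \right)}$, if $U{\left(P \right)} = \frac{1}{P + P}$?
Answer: $- \frac{1881599}{224} \approx -8400.0$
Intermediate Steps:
$U{\left(P \right)} = \frac{1}{2 P}$
$\left(J{\left(-141 \right)} - 8463\right) + U{\left(112 \right)} = \left(63 - 8463\right) + \frac{1}{2 \cdot 112} = \left(63 - 8463\right) + \frac{1}{2} \cdot \frac{1}{112} = -8400 + \frac{1}{224} = - \frac{1881599}{224}$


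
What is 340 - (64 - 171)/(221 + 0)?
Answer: 75247/221 ≈ 340.48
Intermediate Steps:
340 - (64 - 171)/(221 + 0) = 340 - (-107)/221 = 340 - 1*(-107/221) = 340 + 107/221 = 75247/221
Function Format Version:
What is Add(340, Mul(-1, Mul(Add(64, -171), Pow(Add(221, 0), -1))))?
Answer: Rational(75247, 221) ≈ 340.48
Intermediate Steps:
Add(340, Mul(-1, Mul(Add(64, -171), Pow(Add(221, 0), -1)))) = Add(340, Mul(-1, Mul(-107, Pow(221, -1)))) = Add(340, Mul(-1, Mul(-107, Rational(1, 221)))) = Add(340, Mul(-1, Rational(-107, 221))) = Add(340, Rational(107, 221)) = Rational(75247, 221)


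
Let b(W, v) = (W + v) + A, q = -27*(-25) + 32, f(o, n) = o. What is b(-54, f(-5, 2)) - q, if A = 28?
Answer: -738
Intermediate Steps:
q = 707 (q = 675 + 32 = 707)
b(W, v) = 28 + W + v (b(W, v) = (W + v) + 28 = 28 + W + v)
b(-54, f(-5, 2)) - q = (28 - 54 - 5) - 1*707 = -31 - 707 = -738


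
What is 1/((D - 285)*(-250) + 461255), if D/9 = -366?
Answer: 1/1356005 ≈ 7.3746e-7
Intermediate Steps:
D = -3294 (D = 9*(-366) = -3294)
1/((D - 285)*(-250) + 461255) = 1/((-3294 - 285)*(-250) + 461255) = 1/(-3579*(-250) + 461255) = 1/(894750 + 461255) = 1/1356005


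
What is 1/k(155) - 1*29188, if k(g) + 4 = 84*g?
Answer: -379911007/13016 ≈ -29188.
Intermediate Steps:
k(g) = -4 + 84*g
1/k(155) - 1*29188 = 1/(-4 + 84*155) - 1*29188 = 1/(-4 + 13020) - 29188 = 1/13016 - 29188 = -379911007/13016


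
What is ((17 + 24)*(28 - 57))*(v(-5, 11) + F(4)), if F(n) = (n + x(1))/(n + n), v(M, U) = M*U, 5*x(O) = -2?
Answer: 1297199/20 ≈ 64860.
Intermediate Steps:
x(O) = -⅖ (x(O) = (⅕)*(-2) = -⅖)
F(n) = (-⅖ + n)/(2*n) (F(n) = (n - ⅖)/(n + n) = (-⅖ + n)/((2*n)) = (-⅖ + n)*(1/(2*n)) = (-⅖ + n)/(2*n))
((17 + 24)*(28 - 57))*(v(-5, 11) + F(4)) = ((17 + 24)*(28 - 57))*(-5*11 + (⅒)*(-2 + 5*4)/4) = (41*(-29))*(-55 + (⅒)*(¼)*(-2 + 20)) = -1189*(-55 + (⅒)*(¼)*18) = -1189*(-55 + 9/20) = -1189*(-1091/20) = 1297199/20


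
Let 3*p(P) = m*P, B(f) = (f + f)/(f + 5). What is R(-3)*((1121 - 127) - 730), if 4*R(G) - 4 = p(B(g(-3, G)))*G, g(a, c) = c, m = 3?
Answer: 858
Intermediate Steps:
B(f) = 2*f/(5 + f) (B(f) = (2*f)/(5 + f) = 2*f/(5 + f))
p(P) = P (p(P) = (3*P)/3 = P)
R(G) = 1 + G²/(2*(5 + G)) (R(G) = 1 + ((2*G/(5 + G))*G)/4 = 1 + (2*G²/(5 + G))/4 = 1 + G²/(2*(5 + G)))
R(-3)*((1121 - 127) - 730) = ((5 - 3 + (½)*(-3)²)/(5 - 3))*((1121 - 127) - 730) = ((5 - 3 + (½)*9)/2)*(994 - 730) = ((5 - 3 + 9/2)/2)*264 = ((½)*(13/2))*264 = (13/4)*264 = 858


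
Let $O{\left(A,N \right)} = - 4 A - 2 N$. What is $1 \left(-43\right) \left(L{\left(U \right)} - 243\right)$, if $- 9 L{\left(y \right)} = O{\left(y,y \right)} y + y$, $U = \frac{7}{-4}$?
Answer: $\frac{745405}{72} \approx 10353.0$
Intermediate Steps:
$U = - \frac{7}{4}$ ($U = 7 \left(- \frac{1}{4}\right) = - \frac{7}{4} \approx -1.75$)
$L{\left(y \right)} = - \frac{y}{9} + \frac{2 y^{2}}{3}$ ($L{\left(y \right)} = - \frac{\left(- 4 y - 2 y\right) y + y}{9} = - \frac{- 6 y y + y}{9} = - \frac{- 6 y^{2} + y}{9} = - \frac{y - 6 y^{2}}{9} = - \frac{y}{9} + \frac{2 y^{2}}{3}$)
$1 \left(-43\right) \left(L{\left(U \right)} - 243\right) = 1 \left(-43\right) \left(\frac{1}{9} \left(- \frac{7}{4}\right) \left(-1 + 6 \left(- \frac{7}{4}\right)\right) - 243\right) = - 43 \left(\frac{1}{9} \left(- \frac{7}{4}\right) \left(-1 - \frac{21}{2}\right) - 243\right) = - 43 \left(\frac{1}{9} \left(- \frac{7}{4}\right) \left(- \frac{23}{2}\right) - 243\right) = - 43 \left(\frac{161}{72} - 243\right) = \left(-43\right) \left(- \frac{17335}{72}\right) = \frac{745405}{72}$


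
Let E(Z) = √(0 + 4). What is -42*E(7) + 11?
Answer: -73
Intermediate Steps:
E(Z) = 2 (E(Z) = √4 = 2)
-42*E(7) + 11 = -42*2 + 11 = -84 + 11 = -73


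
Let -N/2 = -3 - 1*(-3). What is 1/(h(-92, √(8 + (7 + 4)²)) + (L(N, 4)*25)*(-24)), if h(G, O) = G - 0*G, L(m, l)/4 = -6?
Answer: 1/14308 ≈ 6.9891e-5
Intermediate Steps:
N = 0 (N = -2*(-3 - 1*(-3)) = -2*(-3 + 3) = -2*0 = 0)
L(m, l) = -24 (L(m, l) = 4*(-6) = -24)
h(G, O) = G (h(G, O) = G - 1*0 = G + 0 = G)
1/(h(-92, √(8 + (7 + 4)²)) + (L(N, 4)*25)*(-24)) = 1/(-92 - 24*25*(-24)) = 1/(-92 - 600*(-24)) = 1/(-92 + 14400) = 1/14308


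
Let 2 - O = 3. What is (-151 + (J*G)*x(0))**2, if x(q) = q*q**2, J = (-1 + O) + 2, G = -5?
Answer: 22801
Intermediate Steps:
O = -1 (O = 2 - 1*3 = 2 - 3 = -1)
J = 0 (J = (-1 - 1) + 2 = -2 + 2 = 0)
x(q) = q**3
(-151 + (J*G)*x(0))**2 = (-151 + (0*(-5))*0**3)**2 = (-151 + 0*0)**2 = (-151 + 0)**2 = (-151)**2 = 22801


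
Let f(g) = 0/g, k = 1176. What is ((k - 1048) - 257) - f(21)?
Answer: -129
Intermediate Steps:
f(g) = 0
((k - 1048) - 257) - f(21) = ((1176 - 1048) - 257) - 1*0 = (128 - 257) + 0 = -129 + 0 = -129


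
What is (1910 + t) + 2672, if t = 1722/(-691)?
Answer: 3164440/691 ≈ 4579.5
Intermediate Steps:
t = -1722/691 (t = 1722*(-1/691) = -1722/691 ≈ -2.4920)
(1910 + t) + 2672 = (1910 - 1722/691) + 2672 = 1318088/691 + 2672 = 3164440/691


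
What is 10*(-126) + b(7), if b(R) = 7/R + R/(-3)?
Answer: -3784/3 ≈ -1261.3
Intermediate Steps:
b(R) = 7/R - R/3 (b(R) = 7/R + R*(-⅓) = 7/R - R/3)
10*(-126) + b(7) = 10*(-126) + (7/7 - ⅓*7) = -1260 + (7*(⅐) - 7/3) = -1260 + (1 - 7/3) = -1260 - 4/3 = -3784/3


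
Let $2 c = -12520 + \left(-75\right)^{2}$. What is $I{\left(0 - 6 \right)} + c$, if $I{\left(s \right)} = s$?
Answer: $- \frac{6907}{2} \approx -3453.5$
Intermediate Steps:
$c = - \frac{6895}{2}$ ($c = \frac{-12520 + \left(-75\right)^{2}}{2} = \frac{-12520 + 5625}{2} = \frac{1}{2} \left(-6895\right) = - \frac{6895}{2} \approx -3447.5$)
$I{\left(0 - 6 \right)} + c = \left(0 - 6\right) - \frac{6895}{2} = -6 - \frac{6895}{2} = - \frac{6907}{2}$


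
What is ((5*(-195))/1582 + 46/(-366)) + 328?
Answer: 94743157/289506 ≈ 327.26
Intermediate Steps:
((5*(-195))/1582 + 46/(-366)) + 328 = (-975*1/1582 + 46*(-1/366)) + 328 = (-975/1582 - 23/183) + 328 = -214811/289506 + 328 = 94743157/289506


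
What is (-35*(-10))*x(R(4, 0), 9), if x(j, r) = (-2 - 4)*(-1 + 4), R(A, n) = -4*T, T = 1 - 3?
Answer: -6300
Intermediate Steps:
T = -2
R(A, n) = 8 (R(A, n) = -4*(-2) = 8)
x(j, r) = -18 (x(j, r) = -6*3 = -18)
(-35*(-10))*x(R(4, 0), 9) = -35*(-10)*(-18) = 350*(-18) = -6300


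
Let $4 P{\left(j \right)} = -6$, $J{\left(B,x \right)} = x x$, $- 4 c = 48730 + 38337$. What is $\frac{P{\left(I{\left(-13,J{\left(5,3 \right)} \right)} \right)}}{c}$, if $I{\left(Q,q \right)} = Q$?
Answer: $\frac{6}{87067} \approx 6.8912 \cdot 10^{-5}$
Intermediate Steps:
$c = - \frac{87067}{4}$ ($c = - \frac{48730 + 38337}{4} = \left(- \frac{1}{4}\right) 87067 = - \frac{87067}{4} \approx -21767.0$)
$J{\left(B,x \right)} = x^{2}$
$P{\left(j \right)} = - \frac{3}{2}$ ($P{\left(j \right)} = \frac{1}{4} \left(-6\right) = - \frac{3}{2}$)
$\frac{P{\left(I{\left(-13,J{\left(5,3 \right)} \right)} \right)}}{c} = - \frac{3}{2 \left(- \frac{87067}{4}\right)} = \left(- \frac{3}{2}\right) \left(- \frac{4}{87067}\right) = \frac{6}{87067}$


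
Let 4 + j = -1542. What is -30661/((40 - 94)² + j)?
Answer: -30661/1370 ≈ -22.380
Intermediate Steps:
j = -1546 (j = -4 - 1542 = -1546)
-30661/((40 - 94)² + j) = -30661/((40 - 94)² - 1546) = -30661/((-54)² - 1546) = -30661/(2916 - 1546) = -30661/1370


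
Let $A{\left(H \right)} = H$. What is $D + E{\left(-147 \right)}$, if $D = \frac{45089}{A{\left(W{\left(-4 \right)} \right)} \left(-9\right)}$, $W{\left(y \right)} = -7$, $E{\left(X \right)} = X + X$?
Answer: $\frac{26567}{63} \approx 421.7$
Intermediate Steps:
$E{\left(X \right)} = 2 X$
$D = \frac{45089}{63}$ ($D = \frac{45089}{\left(-7\right) \left(-9\right)} = \frac{45089}{63} \approx 715.7$)
$D + E{\left(-147 \right)} = \frac{45089}{63} + 2 \left(-147\right) = \frac{45089}{63} - 294 = \frac{26567}{63}$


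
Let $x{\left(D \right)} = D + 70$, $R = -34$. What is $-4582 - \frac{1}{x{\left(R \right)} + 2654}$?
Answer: $- \frac{12325581}{2690} \approx -4582.0$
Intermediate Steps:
$x{\left(D \right)} = 70 + D$
$-4582 - \frac{1}{x{\left(R \right)} + 2654} = -4582 - \frac{1}{\left(70 - 34\right) + 2654} = -4582 - \frac{1}{36 + 2654} = -4582 - \frac{1}{2690} = - \frac{12325581}{2690}$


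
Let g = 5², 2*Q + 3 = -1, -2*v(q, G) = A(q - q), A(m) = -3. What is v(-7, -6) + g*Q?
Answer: -97/2 ≈ -48.500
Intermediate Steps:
v(q, G) = 3/2 (v(q, G) = -½*(-3) = 3/2)
Q = -2 (Q = -3/2 + (½)*(-1) = -3/2 - ½ = -2)
g = 25
v(-7, -6) + g*Q = 3/2 + 25*(-2) = 3/2 - 50 = -97/2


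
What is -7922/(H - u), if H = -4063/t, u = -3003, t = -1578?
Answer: -12500916/4742797 ≈ -2.6358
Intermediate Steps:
H = 4063/1578 (H = -4063/(-1578) = -4063*(-1/1578) = 4063/1578 ≈ 2.5748)
-7922/(H - u) = -7922/(4063/1578 - 1*(-3003)) = -7922/(4063/1578 + 3003) = -7922/4742797/1578 = -7922*1578/4742797 = -12500916/4742797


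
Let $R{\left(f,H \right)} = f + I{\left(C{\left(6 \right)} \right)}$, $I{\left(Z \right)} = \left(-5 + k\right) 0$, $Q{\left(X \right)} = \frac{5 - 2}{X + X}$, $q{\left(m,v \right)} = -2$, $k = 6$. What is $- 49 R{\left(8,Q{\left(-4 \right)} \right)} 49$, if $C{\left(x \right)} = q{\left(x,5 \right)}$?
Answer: $-19208$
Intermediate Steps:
$C{\left(x \right)} = -2$
$Q{\left(X \right)} = \frac{3}{2 X}$
$I{\left(Z \right)} = 0$ ($I{\left(Z \right)} = \left(-5 + 6\right) 0 = 1 \cdot 0 = 0$)
$R{\left(f,H \right)} = f$ ($R{\left(f,H \right)} = f + 0 = f$)
$- 49 R{\left(8,Q{\left(-4 \right)} \right)} 49 = \left(-49\right) 8 \cdot 49 = \left(-392\right) 49 = -19208$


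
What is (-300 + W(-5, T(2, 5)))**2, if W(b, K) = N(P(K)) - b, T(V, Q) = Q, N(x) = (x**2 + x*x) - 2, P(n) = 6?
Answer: 50625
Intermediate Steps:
N(x) = -2 + 2*x**2 (N(x) = (x**2 + x**2) - 2 = 2*x**2 - 2 = -2 + 2*x**2)
W(b, K) = 70 - b (W(b, K) = (-2 + 2*6**2) - b = (-2 + 2*36) - b = (-2 + 72) - b = 70 - b)
(-300 + W(-5, T(2, 5)))**2 = (-300 + (70 - 1*(-5)))**2 = (-300 + (70 + 5))**2 = (-300 + 75)**2 = (-225)**2 = 50625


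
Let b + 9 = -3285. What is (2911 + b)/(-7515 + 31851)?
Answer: -383/24336 ≈ -0.015738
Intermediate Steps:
b = -3294 (b = -9 - 3285 = -3294)
(2911 + b)/(-7515 + 31851) = (2911 - 3294)/(-7515 + 31851) = -383/24336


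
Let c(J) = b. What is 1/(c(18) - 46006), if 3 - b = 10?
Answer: -1/46013 ≈ -2.1733e-5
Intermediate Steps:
b = -7 (b = 3 - 1*10 = 3 - 10 = -7)
c(J) = -7
1/(c(18) - 46006) = 1/(-7 - 46006) = 1/(-46013) = -1/46013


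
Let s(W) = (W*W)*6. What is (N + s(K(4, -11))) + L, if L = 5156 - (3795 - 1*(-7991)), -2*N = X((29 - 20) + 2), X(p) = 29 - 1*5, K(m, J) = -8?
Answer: -6258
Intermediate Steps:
s(W) = 6*W**2 (s(W) = W**2*6 = 6*W**2)
X(p) = 24 (X(p) = 29 - 5 = 24)
N = -12 (N = -1/2*24 = -12)
L = -6630 (L = 5156 - (3795 + 7991) = 5156 - 1*11786 = 5156 - 11786 = -6630)
(N + s(K(4, -11))) + L = (-12 + 6*(-8)**2) - 6630 = (-12 + 6*64) - 6630 = (-12 + 384) - 6630 = 372 - 6630 = -6258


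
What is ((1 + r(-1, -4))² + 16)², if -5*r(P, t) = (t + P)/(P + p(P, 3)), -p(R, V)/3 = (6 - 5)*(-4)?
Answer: 4326400/14641 ≈ 295.50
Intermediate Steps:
p(R, V) = 12 (p(R, V) = -3*(6 - 5)*(-4) = -3*(-4) = 12)
r(P, t) = -(P + t)/(5*(12 + P)) (r(P, t) = -(t + P)/(5*(P + 12)) = -(P + t)/(5*(12 + P)))
((1 + r(-1, -4))² + 16)² = ((1 + (-1*(-1) - 1*(-4))/(5*(12 - 1)))² + 16)² = ((1 + (⅕)*(1 + 4)/11)² + 16)² = ((1 + (⅕)*(1/11)*5)² + 16)² = ((1 + 1/11)² + 16)² = ((12/11)² + 16)² = (144/121 + 16)² = (2080/121)² = 4326400/14641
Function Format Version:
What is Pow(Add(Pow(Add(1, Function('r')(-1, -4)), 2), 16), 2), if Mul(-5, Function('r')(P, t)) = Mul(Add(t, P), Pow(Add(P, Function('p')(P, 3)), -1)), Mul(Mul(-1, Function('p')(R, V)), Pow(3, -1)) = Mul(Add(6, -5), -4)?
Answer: Rational(4326400, 14641) ≈ 295.50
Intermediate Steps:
Function('p')(R, V) = 12 (Function('p')(R, V) = Mul(-3, Mul(Add(6, -5), -4)) = Mul(-3, Mul(1, -4)) = Mul(-3, -4) = 12)
Function('r')(P, t) = Mul(Rational(-1, 5), Pow(Add(12, P), -1), Add(P, t)) (Function('r')(P, t) = Mul(Rational(-1, 5), Mul(Add(t, P), Pow(Add(P, 12), -1))) = Mul(Rational(-1, 5), Mul(Add(P, t), Pow(Add(12, P), -1))) = Mul(Rational(-1, 5), Mul(Pow(Add(12, P), -1), Add(P, t))) = Mul(Rational(-1, 5), Pow(Add(12, P), -1), Add(P, t)))
Pow(Add(Pow(Add(1, Function('r')(-1, -4)), 2), 16), 2) = Pow(Add(Pow(Add(1, Mul(Rational(1, 5), Pow(Add(12, -1), -1), Add(Mul(-1, -1), Mul(-1, -4)))), 2), 16), 2) = Pow(Add(Pow(Add(1, Mul(Rational(1, 5), Pow(11, -1), Add(1, 4))), 2), 16), 2) = Pow(Add(Pow(Add(1, Mul(Rational(1, 5), Rational(1, 11), 5)), 2), 16), 2) = Pow(Add(Pow(Add(1, Rational(1, 11)), 2), 16), 2) = Pow(Add(Pow(Rational(12, 11), 2), 16), 2) = Pow(Add(Rational(144, 121), 16), 2) = Pow(Rational(2080, 121), 2) = Rational(4326400, 14641)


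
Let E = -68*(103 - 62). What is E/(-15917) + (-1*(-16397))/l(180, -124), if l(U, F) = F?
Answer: -260645337/1973708 ≈ -132.06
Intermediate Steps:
E = -2788 (E = -68*41 = -2788)
E/(-15917) + (-1*(-16397))/l(180, -124) = -2788/(-15917) - 1*(-16397)/(-124) = -2788*(-1/15917) + 16397*(-1/124) = 2788/15917 - 16397/124 = -260645337/1973708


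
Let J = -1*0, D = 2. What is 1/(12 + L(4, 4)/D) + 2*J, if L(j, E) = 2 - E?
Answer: 1/11 ≈ 0.090909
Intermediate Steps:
J = 0
1/(12 + L(4, 4)/D) + 2*J = 1/(12 + (2 - 1*4)/2) + 2*0 = 1/(12 + (2 - 4)*(½)) + 0 = 1/(12 - 2*½) + 0 = 1/(12 - 1) + 0 = 1/11 + 0 = 1/11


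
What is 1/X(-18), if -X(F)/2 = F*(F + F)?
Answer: -1/1296 ≈ -0.00077160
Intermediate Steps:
X(F) = -4*F**2 (X(F) = -2*F*(F + F) = -2*F*2*F = -4*F**2)
1/X(-18) = 1/(-4*(-18)**2) = 1/(-4*324) = 1/(-1296) = -1/1296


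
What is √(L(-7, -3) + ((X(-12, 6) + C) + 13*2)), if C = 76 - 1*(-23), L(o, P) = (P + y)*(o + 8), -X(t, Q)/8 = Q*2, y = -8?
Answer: 3*√2 ≈ 4.2426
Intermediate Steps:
X(t, Q) = -16*Q (X(t, Q) = -8*Q*2 = -16*Q)
L(o, P) = (-8 + P)*(8 + o) (L(o, P) = (P - 8)*(o + 8) = (-8 + P)*(8 + o))
C = 99 (C = 76 + 23 = 99)
√(L(-7, -3) + ((X(-12, 6) + C) + 13*2)) = √((-64 - 8*(-7) + 8*(-3) - 3*(-7)) + ((-16*6 + 99) + 13*2)) = √((-64 + 56 - 24 + 21) + ((-96 + 99) + 26)) = √(-11 + (3 + 26)) = √(-11 + 29) = √18 = 3*√2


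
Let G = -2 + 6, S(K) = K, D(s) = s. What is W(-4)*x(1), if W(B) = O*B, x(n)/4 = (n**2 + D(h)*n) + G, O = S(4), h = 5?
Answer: -640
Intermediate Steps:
G = 4
O = 4
x(n) = 16 + 4*n**2 + 20*n (x(n) = 4*((n**2 + 5*n) + 4) = 4*(4 + n**2 + 5*n) = 16 + 4*n**2 + 20*n)
W(B) = 4*B
W(-4)*x(1) = (4*(-4))*(16 + 4*1**2 + 20*1) = -16*(16 + 4*1 + 20) = -16*(16 + 4 + 20) = -16*40 = -640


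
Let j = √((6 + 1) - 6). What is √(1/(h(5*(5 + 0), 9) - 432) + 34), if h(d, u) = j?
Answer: √6315443/431 ≈ 5.8307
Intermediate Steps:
j = 1 (j = √(7 - 6) = √1 = 1)
h(d, u) = 1
√(1/(h(5*(5 + 0), 9) - 432) + 34) = √(1/(1 - 432) + 34) = √(1/(-431) + 34) = √(-1/431 + 34) = √(14653/431) = √6315443/431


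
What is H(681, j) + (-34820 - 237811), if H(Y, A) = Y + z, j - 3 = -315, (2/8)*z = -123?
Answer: -272442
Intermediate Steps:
z = -492 (z = 4*(-123) = -492)
j = -312 (j = 3 - 315 = -312)
H(Y, A) = -492 + Y (H(Y, A) = Y - 492 = -492 + Y)
H(681, j) + (-34820 - 237811) = (-492 + 681) + (-34820 - 237811) = 189 - 272631 = -272442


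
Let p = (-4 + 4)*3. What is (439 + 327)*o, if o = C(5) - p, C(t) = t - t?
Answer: 0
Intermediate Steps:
C(t) = 0
p = 0 (p = 0*3 = 0)
o = 0 (o = 0 - 1*0 = 0 + 0 = 0)
(439 + 327)*o = (439 + 327)*0 = 766*0 = 0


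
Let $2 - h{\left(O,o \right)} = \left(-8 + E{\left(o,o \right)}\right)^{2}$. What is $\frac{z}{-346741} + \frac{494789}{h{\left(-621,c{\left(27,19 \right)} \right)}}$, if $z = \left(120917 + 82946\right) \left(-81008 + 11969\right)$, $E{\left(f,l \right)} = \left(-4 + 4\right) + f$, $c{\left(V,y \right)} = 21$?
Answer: $\frac{2178877476070}{57905747} \approx 37628.0$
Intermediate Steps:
$E{\left(f,l \right)} = f$ ($E{\left(f,l \right)} = 0 + f = f$)
$z = -14074497657$ ($z = 203863 \left(-69039\right) = -14074497657$)
$h{\left(O,o \right)} = 2 - \left(-8 + o\right)^{2}$
$\frac{z}{-346741} + \frac{494789}{h{\left(-621,c{\left(27,19 \right)} \right)}} = - \frac{14074497657}{-346741} + \frac{494789}{2 - \left(-8 + 21\right)^{2}} = \left(-14074497657\right) \left(- \frac{1}{346741}\right) + \frac{494789}{2 - 13^{2}} = \frac{14074497657}{346741} + \frac{494789}{2 - 169} = \frac{14074497657}{346741} + \frac{494789}{-167} = \frac{14074497657}{346741} + 494789 \left(- \frac{1}{167}\right) = \frac{14074497657}{346741} - \frac{494789}{167} = \frac{2178877476070}{57905747}$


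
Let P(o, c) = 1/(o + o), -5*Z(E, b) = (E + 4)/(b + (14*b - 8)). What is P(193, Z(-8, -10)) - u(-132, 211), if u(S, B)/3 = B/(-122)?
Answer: 61115/11773 ≈ 5.1911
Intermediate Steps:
Z(E, b) = -(4 + E)/(5*(-8 + 15*b)) (Z(E, b) = -(E + 4)/(5*(b + (14*b - 8))) = -(4 + E)/(5*(b + (-8 + 14*b))) = -(4 + E)/(5*(-8 + 15*b)))
u(S, B) = -3*B/122 (u(S, B) = 3*(B/(-122)) = 3*(B*(-1/122)) = 3*(-B/122) = -3*B/122)
P(o, c) = 1/(2*o)
P(193, Z(-8, -10)) - u(-132, 211) = (½)/193 - (-3)*211/122 = (½)*(1/193) - 1*(-633/122) = 1/386 + 633/122 = 61115/11773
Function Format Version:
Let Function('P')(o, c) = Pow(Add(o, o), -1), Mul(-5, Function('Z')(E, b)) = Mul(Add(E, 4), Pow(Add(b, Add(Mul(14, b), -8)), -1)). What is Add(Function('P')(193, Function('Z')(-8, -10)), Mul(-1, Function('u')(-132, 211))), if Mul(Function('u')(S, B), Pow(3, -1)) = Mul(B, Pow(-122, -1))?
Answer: Rational(61115, 11773) ≈ 5.1911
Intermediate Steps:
Function('Z')(E, b) = Mul(Rational(-1, 5), Pow(Add(-8, Mul(15, b)), -1), Add(4, E)) (Function('Z')(E, b) = Mul(Rational(-1, 5), Mul(Add(E, 4), Pow(Add(b, Add(Mul(14, b), -8)), -1))) = Mul(Rational(-1, 5), Mul(Add(4, E), Pow(Add(b, Add(-8, Mul(14, b))), -1))) = Mul(Rational(-1, 5), Mul(Add(4, E), Pow(Add(-8, Mul(15, b)), -1))) = Mul(Rational(-1, 5), Mul(Pow(Add(-8, Mul(15, b)), -1), Add(4, E))) = Mul(Rational(-1, 5), Pow(Add(-8, Mul(15, b)), -1), Add(4, E)))
Function('u')(S, B) = Mul(Rational(-3, 122), B) (Function('u')(S, B) = Mul(3, Mul(B, Pow(-122, -1))) = Mul(3, Mul(B, Rational(-1, 122))) = Mul(3, Mul(Rational(-1, 122), B)) = Mul(Rational(-3, 122), B))
Function('P')(o, c) = Mul(Rational(1, 2), Pow(o, -1)) (Function('P')(o, c) = Pow(Mul(2, o), -1) = Mul(Rational(1, 2), Pow(o, -1)))
Add(Function('P')(193, Function('Z')(-8, -10)), Mul(-1, Function('u')(-132, 211))) = Add(Mul(Rational(1, 2), Pow(193, -1)), Mul(-1, Mul(Rational(-3, 122), 211))) = Add(Mul(Rational(1, 2), Rational(1, 193)), Mul(-1, Rational(-633, 122))) = Add(Rational(1, 386), Rational(633, 122)) = Rational(61115, 11773)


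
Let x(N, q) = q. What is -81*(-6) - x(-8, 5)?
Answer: 481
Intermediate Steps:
-81*(-6) - x(-8, 5) = -81*(-6) - 1*5 = 486 - 5 = 481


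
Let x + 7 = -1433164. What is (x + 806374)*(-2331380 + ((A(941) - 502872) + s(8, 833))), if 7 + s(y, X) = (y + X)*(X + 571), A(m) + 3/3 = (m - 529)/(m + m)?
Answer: 975258229585410/941 ≈ 1.0364e+12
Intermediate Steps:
x = -1433171 (x = -7 - 1433164 = -1433171)
A(m) = -1 + (-529 + m)/(2*m) (A(m) = -1 + (m - 529)/(m + m) = -1 + (-529 + m)/((2*m)) = -1 + (-529 + m)*(1/(2*m)) = -1 + (-529 + m)/(2*m))
s(y, X) = -7 + (571 + X)*(X + y) (s(y, X) = -7 + (y + X)*(X + 571) = -7 + (X + y)*(571 + X) = -7 + (571 + X)*(X + y))
(x + 806374)*(-2331380 + ((A(941) - 502872) + s(8, 833))) = (-1433171 + 806374)*(-2331380 + (((½)*(-529 - 1*941)/941 - 502872) + (-7 + 833² + 571*833 + 571*8 + 833*8))) = -626797*(-2331380 + (((½)*(1/941)*(-529 - 941) - 502872) + (-7 + 693889 + 475643 + 4568 + 6664))) = -626797*(-2331380 + (((½)*(1/941)*(-1470) - 502872) + 1180757)) = -626797*(-2331380 + ((-735/941 - 502872) + 1180757)) = -626797*(-2331380 + (-473203287/941 + 1180757)) = -626797*(-2331380 + 637889050/941) = -626797*(-1555939530/941) = 975258229585410/941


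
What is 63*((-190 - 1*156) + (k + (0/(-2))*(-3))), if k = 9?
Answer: -21231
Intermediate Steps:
63*((-190 - 1*156) + (k + (0/(-2))*(-3))) = 63*((-190 - 1*156) + (9 + (0/(-2))*(-3))) = 63*((-190 - 156) + (9 + (0*(-½))*(-3))) = 63*(-346 + (9 + 0*(-3))) = 63*(-346 + (9 + 0)) = 63*(-346 + 9) = 63*(-337) = -21231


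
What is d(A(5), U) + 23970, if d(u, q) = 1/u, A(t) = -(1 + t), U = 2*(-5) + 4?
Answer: 143819/6 ≈ 23970.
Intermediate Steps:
U = -6 (U = -10 + 4 = -6)
A(t) = -1 - t
d(A(5), U) + 23970 = 1/(-1 - 1*5) + 23970 = 1/(-1 - 5) + 23970 = 1/(-6) + 23970 = -⅙ + 23970 = 143819/6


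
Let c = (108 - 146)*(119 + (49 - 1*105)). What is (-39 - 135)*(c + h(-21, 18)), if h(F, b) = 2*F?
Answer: 423864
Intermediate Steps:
c = -2394 (c = -38*(119 + (49 - 105)) = -38*(119 - 56) = -38*63 = -2394)
(-39 - 135)*(c + h(-21, 18)) = (-39 - 135)*(-2394 + 2*(-21)) = -174*(-2394 - 42) = -174*(-2436) = 423864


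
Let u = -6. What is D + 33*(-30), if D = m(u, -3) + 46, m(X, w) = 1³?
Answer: -943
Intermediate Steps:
m(X, w) = 1
D = 47 (D = 1 + 46 = 47)
D + 33*(-30) = 47 + 33*(-30) = 47 - 990 = -943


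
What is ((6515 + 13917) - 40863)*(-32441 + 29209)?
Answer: 66032992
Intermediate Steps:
((6515 + 13917) - 40863)*(-32441 + 29209) = (20432 - 40863)*(-3232) = -20431*(-3232) = 66032992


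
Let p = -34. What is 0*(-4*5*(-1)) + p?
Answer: -34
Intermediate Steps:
0*(-4*5*(-1)) + p = 0*(-4*5*(-1)) - 34 = 0*(-20*(-1)) - 34 = 0*20 - 34 = 0 - 34 = -34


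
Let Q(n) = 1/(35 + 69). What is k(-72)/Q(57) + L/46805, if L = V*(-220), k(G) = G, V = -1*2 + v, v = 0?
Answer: -6372280/851 ≈ -7488.0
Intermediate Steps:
V = -2 (V = -1*2 + 0 = -2 + 0 = -2)
Q(n) = 1/104
L = 440 (L = -2*(-220) = 440)
k(-72)/Q(57) + L/46805 = -72/1/104 + 440/46805 = -72*104 + 440*(1/46805) = -7488 + 8/851 = -6372280/851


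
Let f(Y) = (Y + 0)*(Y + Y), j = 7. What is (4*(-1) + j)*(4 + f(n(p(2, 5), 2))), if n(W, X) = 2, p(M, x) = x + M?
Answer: 36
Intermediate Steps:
p(M, x) = M + x
f(Y) = 2*Y**2 (f(Y) = Y*(2*Y) = 2*Y**2)
(4*(-1) + j)*(4 + f(n(p(2, 5), 2))) = (4*(-1) + 7)*(4 + 2*2**2) = (-4 + 7)*(4 + 2*4) = 3*(4 + 8) = 3*12 = 36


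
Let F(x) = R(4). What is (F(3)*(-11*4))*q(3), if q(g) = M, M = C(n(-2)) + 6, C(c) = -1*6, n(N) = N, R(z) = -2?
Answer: 0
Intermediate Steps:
C(c) = -6
F(x) = -2
M = 0 (M = -6 + 6 = 0)
q(g) = 0
(F(3)*(-11*4))*q(3) = -(-22)*4*0 = -2*(-44)*0 = 88*0 = 0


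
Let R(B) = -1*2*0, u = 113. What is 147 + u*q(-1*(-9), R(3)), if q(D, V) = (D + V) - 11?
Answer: -79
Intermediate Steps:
R(B) = 0 (R(B) = -2*0 = 0)
q(D, V) = -11 + D + V
147 + u*q(-1*(-9), R(3)) = 147 + 113*(-11 - 1*(-9) + 0) = 147 + 113*(-11 + 9 + 0) = 147 + 113*(-2) = 147 - 226 = -79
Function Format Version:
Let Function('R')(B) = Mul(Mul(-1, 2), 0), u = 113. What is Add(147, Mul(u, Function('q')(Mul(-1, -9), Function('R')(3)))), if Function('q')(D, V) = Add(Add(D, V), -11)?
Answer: -79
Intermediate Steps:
Function('R')(B) = 0 (Function('R')(B) = Mul(-2, 0) = 0)
Function('q')(D, V) = Add(-11, D, V)
Add(147, Mul(u, Function('q')(Mul(-1, -9), Function('R')(3)))) = Add(147, Mul(113, Add(-11, Mul(-1, -9), 0))) = Add(147, Mul(113, Add(-11, 9, 0))) = Add(147, Mul(113, -2)) = Add(147, -226) = -79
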